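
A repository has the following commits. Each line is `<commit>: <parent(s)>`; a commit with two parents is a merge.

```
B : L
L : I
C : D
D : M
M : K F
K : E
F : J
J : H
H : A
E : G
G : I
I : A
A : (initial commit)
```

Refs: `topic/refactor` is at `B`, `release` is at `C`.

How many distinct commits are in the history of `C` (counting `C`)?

Walking parent pointers from C: reachable set = {A, C, D, E, F, G, H, I, J, K, M}.
That is 11 commits.

11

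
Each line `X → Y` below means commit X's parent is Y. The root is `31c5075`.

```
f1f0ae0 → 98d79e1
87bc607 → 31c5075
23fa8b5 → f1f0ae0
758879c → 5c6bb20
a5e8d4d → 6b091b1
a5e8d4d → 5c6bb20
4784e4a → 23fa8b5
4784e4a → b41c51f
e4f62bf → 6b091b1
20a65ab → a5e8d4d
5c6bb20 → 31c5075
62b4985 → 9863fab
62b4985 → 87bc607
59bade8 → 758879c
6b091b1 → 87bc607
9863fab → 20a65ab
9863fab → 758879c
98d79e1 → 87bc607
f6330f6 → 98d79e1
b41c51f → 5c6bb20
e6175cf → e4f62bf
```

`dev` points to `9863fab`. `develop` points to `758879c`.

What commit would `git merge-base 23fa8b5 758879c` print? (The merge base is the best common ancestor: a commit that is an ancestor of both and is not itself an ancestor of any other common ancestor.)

Ancestors of 23fa8b5: {23fa8b5, 31c5075, 87bc607, 98d79e1, f1f0ae0}.
Ancestors of 758879c: {31c5075, 5c6bb20, 758879c}.
Common ancestors: {31c5075}.
The only common ancestor is 31c5075, so it is the merge base.

31c5075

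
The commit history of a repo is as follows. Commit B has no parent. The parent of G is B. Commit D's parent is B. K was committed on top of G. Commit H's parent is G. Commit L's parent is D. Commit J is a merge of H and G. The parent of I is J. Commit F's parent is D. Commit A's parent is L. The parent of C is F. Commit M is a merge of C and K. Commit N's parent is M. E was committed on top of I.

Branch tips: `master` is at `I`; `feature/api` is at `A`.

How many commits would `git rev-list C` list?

4

Walking parent pointers from C: reachable set = {B, C, D, F}.
That is 4 commits.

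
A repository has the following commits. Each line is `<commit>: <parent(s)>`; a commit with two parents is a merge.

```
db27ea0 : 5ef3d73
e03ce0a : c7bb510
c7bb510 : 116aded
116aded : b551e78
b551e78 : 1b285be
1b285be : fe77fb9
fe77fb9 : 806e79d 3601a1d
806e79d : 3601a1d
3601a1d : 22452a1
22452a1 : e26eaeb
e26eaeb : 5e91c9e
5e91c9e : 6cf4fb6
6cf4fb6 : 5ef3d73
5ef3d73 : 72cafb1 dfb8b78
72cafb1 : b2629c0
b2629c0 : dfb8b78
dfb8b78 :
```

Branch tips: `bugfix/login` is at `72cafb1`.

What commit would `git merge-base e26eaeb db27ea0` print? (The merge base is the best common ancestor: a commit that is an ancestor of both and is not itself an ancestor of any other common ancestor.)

5ef3d73

Ancestors of e26eaeb: {5e91c9e, 5ef3d73, 6cf4fb6, 72cafb1, b2629c0, dfb8b78, e26eaeb}.
Ancestors of db27ea0: {5ef3d73, 72cafb1, b2629c0, db27ea0, dfb8b78}.
Common ancestors: {5ef3d73, 72cafb1, b2629c0, dfb8b78}.
Among these, 5ef3d73 is not an ancestor of any other common ancestor — it is the merge base.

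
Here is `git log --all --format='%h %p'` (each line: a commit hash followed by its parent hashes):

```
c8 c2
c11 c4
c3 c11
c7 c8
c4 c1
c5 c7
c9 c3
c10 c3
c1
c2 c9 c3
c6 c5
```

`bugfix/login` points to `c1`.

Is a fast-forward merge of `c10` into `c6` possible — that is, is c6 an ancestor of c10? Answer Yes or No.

A fast-forward from c6 to c10 is possible iff c6 is an ancestor of c10.
Ancestors of c10: {c1, c10, c11, c3, c4}.
c6 is not among them, so fast-forward is not possible.

No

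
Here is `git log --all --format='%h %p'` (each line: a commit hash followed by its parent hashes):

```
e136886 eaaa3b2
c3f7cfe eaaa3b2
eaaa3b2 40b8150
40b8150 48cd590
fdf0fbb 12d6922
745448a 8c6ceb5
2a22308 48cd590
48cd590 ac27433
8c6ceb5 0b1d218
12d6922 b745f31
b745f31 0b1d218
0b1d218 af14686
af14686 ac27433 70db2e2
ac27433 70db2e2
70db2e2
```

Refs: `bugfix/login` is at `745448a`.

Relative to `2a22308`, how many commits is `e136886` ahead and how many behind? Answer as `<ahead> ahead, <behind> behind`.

3 ahead, 1 behind

Reachable from e136886: {40b8150, 48cd590, 70db2e2, ac27433, e136886, eaaa3b2}.
Reachable from 2a22308: {2a22308, 48cd590, 70db2e2, ac27433}.
Only in e136886's history (ahead): {40b8150, e136886, eaaa3b2} — 3.
Only in 2a22308's history (behind): {2a22308} — 1.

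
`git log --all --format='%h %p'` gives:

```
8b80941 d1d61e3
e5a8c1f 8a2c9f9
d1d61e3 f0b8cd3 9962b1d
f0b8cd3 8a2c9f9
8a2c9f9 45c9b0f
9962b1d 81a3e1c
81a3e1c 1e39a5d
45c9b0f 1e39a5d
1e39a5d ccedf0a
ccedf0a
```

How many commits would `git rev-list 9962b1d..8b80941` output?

5

Reachable from 8b80941: {1e39a5d, 45c9b0f, 81a3e1c, 8a2c9f9, 8b80941, 9962b1d, ccedf0a, d1d61e3, f0b8cd3}.
Reachable from 9962b1d: {1e39a5d, 81a3e1c, 9962b1d, ccedf0a}.
In 8b80941's history but not 9962b1d's: {45c9b0f, 8a2c9f9, 8b80941, d1d61e3, f0b8cd3} — 5 commits.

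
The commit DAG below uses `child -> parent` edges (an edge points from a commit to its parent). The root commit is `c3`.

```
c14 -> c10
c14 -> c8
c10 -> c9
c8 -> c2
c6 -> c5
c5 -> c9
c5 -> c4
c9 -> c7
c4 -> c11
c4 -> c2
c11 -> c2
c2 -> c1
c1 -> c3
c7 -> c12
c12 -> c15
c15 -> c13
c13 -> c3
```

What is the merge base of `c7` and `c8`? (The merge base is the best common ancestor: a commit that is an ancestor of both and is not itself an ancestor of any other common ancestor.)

c3

Ancestors of c7: {c12, c13, c15, c3, c7}.
Ancestors of c8: {c1, c2, c3, c8}.
Common ancestors: {c3}.
The only common ancestor is c3, so it is the merge base.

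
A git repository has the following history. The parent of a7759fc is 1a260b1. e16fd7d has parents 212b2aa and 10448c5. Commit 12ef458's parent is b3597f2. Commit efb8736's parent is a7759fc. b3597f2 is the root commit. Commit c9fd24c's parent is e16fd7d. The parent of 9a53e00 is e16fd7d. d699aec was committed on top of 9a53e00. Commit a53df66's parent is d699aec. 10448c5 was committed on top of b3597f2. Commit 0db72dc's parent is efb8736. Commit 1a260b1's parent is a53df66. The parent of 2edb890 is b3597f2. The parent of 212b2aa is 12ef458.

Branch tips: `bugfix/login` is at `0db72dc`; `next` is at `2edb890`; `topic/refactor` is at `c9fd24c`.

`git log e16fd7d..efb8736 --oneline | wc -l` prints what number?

Reachable from efb8736: {10448c5, 12ef458, 1a260b1, 212b2aa, 9a53e00, a53df66, a7759fc, b3597f2, d699aec, e16fd7d, efb8736}.
Reachable from e16fd7d: {10448c5, 12ef458, 212b2aa, b3597f2, e16fd7d}.
In efb8736's history but not e16fd7d's: {1a260b1, 9a53e00, a53df66, a7759fc, d699aec, efb8736} — 6 commits.

6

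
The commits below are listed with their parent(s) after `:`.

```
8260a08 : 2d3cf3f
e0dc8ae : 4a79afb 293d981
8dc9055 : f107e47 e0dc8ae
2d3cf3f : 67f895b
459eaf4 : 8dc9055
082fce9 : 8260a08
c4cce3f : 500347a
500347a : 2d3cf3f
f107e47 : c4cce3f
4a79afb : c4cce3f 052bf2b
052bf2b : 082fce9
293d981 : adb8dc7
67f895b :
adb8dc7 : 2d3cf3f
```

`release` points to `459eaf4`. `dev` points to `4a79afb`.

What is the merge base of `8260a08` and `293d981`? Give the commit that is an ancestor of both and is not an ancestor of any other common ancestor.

2d3cf3f

Ancestors of 8260a08: {2d3cf3f, 67f895b, 8260a08}.
Ancestors of 293d981: {293d981, 2d3cf3f, 67f895b, adb8dc7}.
Common ancestors: {2d3cf3f, 67f895b}.
Among these, 2d3cf3f is not an ancestor of any other common ancestor — it is the merge base.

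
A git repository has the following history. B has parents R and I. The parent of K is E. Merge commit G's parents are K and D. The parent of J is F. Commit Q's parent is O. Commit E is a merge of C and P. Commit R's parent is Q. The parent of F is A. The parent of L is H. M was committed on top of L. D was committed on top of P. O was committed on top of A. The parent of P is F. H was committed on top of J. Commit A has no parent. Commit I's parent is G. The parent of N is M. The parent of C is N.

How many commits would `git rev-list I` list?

14

Walking parent pointers from I: reachable set = {A, C, D, E, F, G, H, I, J, K, L, M, N, P}.
That is 14 commits.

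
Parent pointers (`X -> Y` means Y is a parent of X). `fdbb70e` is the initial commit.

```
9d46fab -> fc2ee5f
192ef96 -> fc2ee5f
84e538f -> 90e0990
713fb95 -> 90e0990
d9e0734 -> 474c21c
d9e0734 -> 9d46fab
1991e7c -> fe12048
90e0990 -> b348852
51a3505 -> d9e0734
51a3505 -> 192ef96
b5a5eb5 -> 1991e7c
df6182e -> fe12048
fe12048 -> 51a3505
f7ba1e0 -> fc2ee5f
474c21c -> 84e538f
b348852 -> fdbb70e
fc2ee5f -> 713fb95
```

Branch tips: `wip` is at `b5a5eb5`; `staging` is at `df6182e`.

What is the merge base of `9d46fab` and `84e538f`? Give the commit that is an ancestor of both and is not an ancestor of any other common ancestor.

90e0990

Ancestors of 9d46fab: {713fb95, 90e0990, 9d46fab, b348852, fc2ee5f, fdbb70e}.
Ancestors of 84e538f: {84e538f, 90e0990, b348852, fdbb70e}.
Common ancestors: {90e0990, b348852, fdbb70e}.
Among these, 90e0990 is not an ancestor of any other common ancestor — it is the merge base.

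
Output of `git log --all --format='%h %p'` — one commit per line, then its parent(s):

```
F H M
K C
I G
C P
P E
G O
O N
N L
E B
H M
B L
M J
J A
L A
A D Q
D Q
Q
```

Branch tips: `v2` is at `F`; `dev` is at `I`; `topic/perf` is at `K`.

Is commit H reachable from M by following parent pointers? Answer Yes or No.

Ancestors of M: {A, D, J, M, Q}.
H is not in that set, so it is not an ancestor of M.

No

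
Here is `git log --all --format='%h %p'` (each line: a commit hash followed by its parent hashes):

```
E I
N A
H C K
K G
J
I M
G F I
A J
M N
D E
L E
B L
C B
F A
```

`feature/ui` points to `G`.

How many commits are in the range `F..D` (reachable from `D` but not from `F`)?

5

Reachable from D: {A, D, E, I, J, M, N}.
Reachable from F: {A, F, J}.
In D's history but not F's: {D, E, I, M, N} — 5 commits.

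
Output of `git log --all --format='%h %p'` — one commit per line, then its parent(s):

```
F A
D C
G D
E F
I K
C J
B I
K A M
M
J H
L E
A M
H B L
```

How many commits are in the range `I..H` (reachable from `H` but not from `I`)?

5

Reachable from H: {A, B, E, F, H, I, K, L, M}.
Reachable from I: {A, I, K, M}.
In H's history but not I's: {B, E, F, H, L} — 5 commits.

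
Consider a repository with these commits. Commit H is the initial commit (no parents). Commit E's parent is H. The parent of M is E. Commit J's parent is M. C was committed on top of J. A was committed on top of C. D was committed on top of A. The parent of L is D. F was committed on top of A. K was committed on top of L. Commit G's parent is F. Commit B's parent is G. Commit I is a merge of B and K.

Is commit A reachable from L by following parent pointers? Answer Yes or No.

Ancestors of L (commits reachable by following parents): {A, C, D, E, H, J, L, M}.
A is in that set, so it is an ancestor of L.

Yes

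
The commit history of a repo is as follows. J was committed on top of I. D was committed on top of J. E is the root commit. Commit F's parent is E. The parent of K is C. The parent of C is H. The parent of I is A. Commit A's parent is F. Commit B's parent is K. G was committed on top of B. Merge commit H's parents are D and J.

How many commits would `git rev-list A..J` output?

2

Reachable from J: {A, E, F, I, J}.
Reachable from A: {A, E, F}.
In J's history but not A's: {I, J} — 2 commits.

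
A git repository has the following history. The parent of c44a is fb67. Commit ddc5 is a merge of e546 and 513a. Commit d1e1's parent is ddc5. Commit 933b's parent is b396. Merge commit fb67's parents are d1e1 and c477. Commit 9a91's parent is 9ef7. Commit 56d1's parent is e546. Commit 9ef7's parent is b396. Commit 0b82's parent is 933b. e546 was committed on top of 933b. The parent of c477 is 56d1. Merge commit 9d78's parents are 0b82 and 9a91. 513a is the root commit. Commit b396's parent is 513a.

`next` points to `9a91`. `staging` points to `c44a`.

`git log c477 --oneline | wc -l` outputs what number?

6

Walking parent pointers from c477: reachable set = {513a, 56d1, 933b, b396, c477, e546}.
That is 6 commits.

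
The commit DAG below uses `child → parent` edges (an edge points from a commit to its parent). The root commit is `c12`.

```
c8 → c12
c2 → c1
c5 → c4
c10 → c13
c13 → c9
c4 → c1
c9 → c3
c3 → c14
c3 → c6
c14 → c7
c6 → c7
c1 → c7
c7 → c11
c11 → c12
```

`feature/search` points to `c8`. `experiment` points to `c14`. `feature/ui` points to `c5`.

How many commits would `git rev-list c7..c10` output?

Reachable from c10: {c10, c11, c12, c13, c14, c3, c6, c7, c9}.
Reachable from c7: {c11, c12, c7}.
In c10's history but not c7's: {c10, c13, c14, c3, c6, c9} — 6 commits.

6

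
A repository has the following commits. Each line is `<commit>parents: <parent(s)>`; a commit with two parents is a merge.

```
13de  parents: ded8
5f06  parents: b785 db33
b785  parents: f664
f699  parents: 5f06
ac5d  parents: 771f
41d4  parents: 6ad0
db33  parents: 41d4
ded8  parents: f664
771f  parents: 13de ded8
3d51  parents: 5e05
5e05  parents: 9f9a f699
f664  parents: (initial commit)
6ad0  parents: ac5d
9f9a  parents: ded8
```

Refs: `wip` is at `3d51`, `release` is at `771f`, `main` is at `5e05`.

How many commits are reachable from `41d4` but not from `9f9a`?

5

Reachable from 41d4: {13de, 41d4, 6ad0, 771f, ac5d, ded8, f664}.
Reachable from 9f9a: {9f9a, ded8, f664}.
In 41d4's history but not 9f9a's: {13de, 41d4, 6ad0, 771f, ac5d} — 5 commits.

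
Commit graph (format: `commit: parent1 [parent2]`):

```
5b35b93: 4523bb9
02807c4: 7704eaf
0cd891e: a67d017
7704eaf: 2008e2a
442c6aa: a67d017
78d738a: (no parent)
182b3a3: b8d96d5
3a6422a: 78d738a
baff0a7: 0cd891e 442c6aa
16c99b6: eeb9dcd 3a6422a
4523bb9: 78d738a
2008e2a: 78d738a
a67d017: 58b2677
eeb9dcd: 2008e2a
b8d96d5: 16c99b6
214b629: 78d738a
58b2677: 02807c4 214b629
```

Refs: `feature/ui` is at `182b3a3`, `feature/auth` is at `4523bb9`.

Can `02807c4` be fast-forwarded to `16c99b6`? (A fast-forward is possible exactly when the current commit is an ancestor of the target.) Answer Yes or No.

A fast-forward from 02807c4 to 16c99b6 is possible iff 02807c4 is an ancestor of 16c99b6.
Ancestors of 16c99b6: {16c99b6, 2008e2a, 3a6422a, 78d738a, eeb9dcd}.
02807c4 is not among them, so fast-forward is not possible.

No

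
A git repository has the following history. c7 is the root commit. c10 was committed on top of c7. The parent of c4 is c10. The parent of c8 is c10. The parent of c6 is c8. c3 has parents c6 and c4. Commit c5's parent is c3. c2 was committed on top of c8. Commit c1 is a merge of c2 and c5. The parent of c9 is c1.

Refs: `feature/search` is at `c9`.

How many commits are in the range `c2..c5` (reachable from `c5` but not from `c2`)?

4

Reachable from c5: {c10, c3, c4, c5, c6, c7, c8}.
Reachable from c2: {c10, c2, c7, c8}.
In c5's history but not c2's: {c3, c4, c5, c6} — 4 commits.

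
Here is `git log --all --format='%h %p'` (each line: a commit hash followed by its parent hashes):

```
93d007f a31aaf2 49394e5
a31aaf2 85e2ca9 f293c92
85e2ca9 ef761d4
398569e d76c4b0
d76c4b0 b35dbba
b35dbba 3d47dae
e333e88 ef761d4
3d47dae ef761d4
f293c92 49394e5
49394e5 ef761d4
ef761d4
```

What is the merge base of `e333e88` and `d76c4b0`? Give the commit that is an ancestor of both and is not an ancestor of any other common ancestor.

Ancestors of e333e88: {e333e88, ef761d4}.
Ancestors of d76c4b0: {3d47dae, b35dbba, d76c4b0, ef761d4}.
Common ancestors: {ef761d4}.
The only common ancestor is ef761d4, so it is the merge base.

ef761d4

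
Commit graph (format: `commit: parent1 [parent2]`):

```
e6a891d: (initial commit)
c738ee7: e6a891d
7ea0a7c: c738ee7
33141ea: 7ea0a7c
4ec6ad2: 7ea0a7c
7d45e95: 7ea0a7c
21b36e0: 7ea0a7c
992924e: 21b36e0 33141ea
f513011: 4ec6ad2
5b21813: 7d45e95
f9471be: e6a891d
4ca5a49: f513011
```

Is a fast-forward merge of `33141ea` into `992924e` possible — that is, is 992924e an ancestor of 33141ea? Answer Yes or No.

A fast-forward from 992924e to 33141ea is possible iff 992924e is an ancestor of 33141ea.
Ancestors of 33141ea: {33141ea, 7ea0a7c, c738ee7, e6a891d}.
992924e is not among them, so fast-forward is not possible.

No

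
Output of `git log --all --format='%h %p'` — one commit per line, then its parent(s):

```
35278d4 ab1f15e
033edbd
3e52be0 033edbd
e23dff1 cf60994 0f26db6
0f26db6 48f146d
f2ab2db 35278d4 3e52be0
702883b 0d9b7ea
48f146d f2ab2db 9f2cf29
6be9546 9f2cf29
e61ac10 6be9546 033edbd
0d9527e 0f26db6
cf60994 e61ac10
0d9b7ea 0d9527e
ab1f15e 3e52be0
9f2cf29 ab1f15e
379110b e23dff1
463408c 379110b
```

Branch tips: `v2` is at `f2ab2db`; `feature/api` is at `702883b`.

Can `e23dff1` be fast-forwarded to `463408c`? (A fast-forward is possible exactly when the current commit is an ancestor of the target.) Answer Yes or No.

A fast-forward from e23dff1 to 463408c is possible iff e23dff1 is an ancestor of 463408c.
Ancestors of 463408c: {033edbd, 0f26db6, 35278d4, 379110b, 3e52be0, 463408c, 48f146d, 6be9546, 9f2cf29, ab1f15e, cf60994, e23dff1, e61ac10, f2ab2db}.
e23dff1 is among them, so fast-forward is possible.

Yes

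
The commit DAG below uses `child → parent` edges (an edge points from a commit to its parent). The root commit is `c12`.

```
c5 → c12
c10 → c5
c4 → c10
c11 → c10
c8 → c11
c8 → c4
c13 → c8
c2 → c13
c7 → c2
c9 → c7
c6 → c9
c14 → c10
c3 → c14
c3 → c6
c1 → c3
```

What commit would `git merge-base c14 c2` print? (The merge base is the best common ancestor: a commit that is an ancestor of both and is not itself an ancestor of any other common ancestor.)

c10

Ancestors of c14: {c10, c12, c14, c5}.
Ancestors of c2: {c10, c11, c12, c13, c2, c4, c5, c8}.
Common ancestors: {c10, c12, c5}.
Among these, c10 is not an ancestor of any other common ancestor — it is the merge base.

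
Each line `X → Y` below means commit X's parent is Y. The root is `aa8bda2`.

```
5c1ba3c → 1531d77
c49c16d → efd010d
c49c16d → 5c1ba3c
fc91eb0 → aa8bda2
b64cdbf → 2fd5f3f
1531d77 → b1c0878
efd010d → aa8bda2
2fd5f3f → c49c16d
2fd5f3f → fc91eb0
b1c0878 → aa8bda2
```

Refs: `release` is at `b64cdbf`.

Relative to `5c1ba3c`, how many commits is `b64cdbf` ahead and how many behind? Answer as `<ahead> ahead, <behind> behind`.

5 ahead, 0 behind

Reachable from b64cdbf: {1531d77, 2fd5f3f, 5c1ba3c, aa8bda2, b1c0878, b64cdbf, c49c16d, efd010d, fc91eb0}.
Reachable from 5c1ba3c: {1531d77, 5c1ba3c, aa8bda2, b1c0878}.
Only in b64cdbf's history (ahead): {2fd5f3f, b64cdbf, c49c16d, efd010d, fc91eb0} — 5.
Only in 5c1ba3c's history (behind): {} — 0.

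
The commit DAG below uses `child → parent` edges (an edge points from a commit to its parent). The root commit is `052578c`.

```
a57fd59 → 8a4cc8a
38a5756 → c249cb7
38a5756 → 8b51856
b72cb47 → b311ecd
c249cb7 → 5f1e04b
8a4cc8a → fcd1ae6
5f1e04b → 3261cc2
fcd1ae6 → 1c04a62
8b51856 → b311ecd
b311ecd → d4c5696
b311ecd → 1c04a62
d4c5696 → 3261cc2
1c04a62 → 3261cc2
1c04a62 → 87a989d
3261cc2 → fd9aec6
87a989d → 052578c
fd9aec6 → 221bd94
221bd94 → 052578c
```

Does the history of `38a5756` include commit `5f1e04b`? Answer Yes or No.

Yes

Ancestors of 38a5756 (commits reachable by following parents): {052578c, 1c04a62, 221bd94, 3261cc2, 38a5756, 5f1e04b, 87a989d, 8b51856, b311ecd, c249cb7, d4c5696, fd9aec6}.
5f1e04b is in that set, so it is an ancestor of 38a5756.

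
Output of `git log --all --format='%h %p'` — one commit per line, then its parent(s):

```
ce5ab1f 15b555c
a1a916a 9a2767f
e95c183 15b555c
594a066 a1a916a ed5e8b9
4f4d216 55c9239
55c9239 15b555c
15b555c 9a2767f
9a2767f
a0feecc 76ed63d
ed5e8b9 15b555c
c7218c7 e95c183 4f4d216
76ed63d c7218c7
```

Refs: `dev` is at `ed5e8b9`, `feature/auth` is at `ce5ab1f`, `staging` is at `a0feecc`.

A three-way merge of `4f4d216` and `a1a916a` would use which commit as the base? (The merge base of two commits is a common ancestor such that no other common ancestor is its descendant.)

9a2767f

Ancestors of 4f4d216: {15b555c, 4f4d216, 55c9239, 9a2767f}.
Ancestors of a1a916a: {9a2767f, a1a916a}.
Common ancestors: {9a2767f}.
The only common ancestor is 9a2767f, so it is the merge base.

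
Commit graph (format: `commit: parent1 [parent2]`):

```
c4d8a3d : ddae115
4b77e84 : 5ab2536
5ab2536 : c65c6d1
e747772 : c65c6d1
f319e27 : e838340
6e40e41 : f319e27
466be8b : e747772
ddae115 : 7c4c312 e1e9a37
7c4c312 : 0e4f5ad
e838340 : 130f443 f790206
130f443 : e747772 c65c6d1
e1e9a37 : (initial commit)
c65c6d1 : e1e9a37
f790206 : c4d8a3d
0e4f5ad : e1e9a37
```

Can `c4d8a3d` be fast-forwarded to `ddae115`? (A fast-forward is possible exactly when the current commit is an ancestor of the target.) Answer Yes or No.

A fast-forward from c4d8a3d to ddae115 is possible iff c4d8a3d is an ancestor of ddae115.
Ancestors of ddae115: {0e4f5ad, 7c4c312, ddae115, e1e9a37}.
c4d8a3d is not among them, so fast-forward is not possible.

No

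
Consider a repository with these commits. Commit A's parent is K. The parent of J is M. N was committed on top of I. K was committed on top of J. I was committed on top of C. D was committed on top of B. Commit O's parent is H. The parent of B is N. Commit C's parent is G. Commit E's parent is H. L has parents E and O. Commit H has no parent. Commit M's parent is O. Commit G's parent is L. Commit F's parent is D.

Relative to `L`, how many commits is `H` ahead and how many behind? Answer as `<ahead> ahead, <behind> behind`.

Reachable from H: {H}.
Reachable from L: {E, H, L, O}.
Only in H's history (ahead): {} — 0.
Only in L's history (behind): {E, L, O} — 3.

0 ahead, 3 behind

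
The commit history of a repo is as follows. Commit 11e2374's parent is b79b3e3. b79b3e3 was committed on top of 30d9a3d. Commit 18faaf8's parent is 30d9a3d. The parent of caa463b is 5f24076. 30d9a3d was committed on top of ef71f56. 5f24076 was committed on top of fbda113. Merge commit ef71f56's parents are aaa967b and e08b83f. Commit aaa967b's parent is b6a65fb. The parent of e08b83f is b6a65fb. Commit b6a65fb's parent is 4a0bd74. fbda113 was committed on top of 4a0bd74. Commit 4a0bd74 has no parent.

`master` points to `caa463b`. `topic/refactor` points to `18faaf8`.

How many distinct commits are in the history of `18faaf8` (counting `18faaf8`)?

7

Walking parent pointers from 18faaf8: reachable set = {18faaf8, 30d9a3d, 4a0bd74, aaa967b, b6a65fb, e08b83f, ef71f56}.
That is 7 commits.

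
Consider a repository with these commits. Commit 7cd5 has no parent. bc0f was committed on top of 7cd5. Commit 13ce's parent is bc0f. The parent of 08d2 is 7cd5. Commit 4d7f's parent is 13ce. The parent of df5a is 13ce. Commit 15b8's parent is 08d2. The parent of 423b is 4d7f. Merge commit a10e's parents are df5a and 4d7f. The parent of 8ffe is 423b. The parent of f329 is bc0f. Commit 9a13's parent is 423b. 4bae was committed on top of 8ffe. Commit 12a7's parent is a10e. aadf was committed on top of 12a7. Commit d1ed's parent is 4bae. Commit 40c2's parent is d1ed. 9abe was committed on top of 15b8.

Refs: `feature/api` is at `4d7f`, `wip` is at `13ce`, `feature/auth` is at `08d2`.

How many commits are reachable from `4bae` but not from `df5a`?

4

Reachable from 4bae: {13ce, 423b, 4bae, 4d7f, 7cd5, 8ffe, bc0f}.
Reachable from df5a: {13ce, 7cd5, bc0f, df5a}.
In 4bae's history but not df5a's: {423b, 4bae, 4d7f, 8ffe} — 4 commits.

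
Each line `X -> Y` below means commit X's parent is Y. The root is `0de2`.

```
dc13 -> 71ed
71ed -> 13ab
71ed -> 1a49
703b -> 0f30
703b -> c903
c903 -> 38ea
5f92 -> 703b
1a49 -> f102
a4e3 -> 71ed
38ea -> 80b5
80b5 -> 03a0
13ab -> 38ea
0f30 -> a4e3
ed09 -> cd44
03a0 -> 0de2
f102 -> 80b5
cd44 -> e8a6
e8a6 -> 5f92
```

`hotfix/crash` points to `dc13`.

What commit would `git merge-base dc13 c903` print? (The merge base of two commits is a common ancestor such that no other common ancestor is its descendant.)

Ancestors of dc13: {03a0, 0de2, 13ab, 1a49, 38ea, 71ed, 80b5, dc13, f102}.
Ancestors of c903: {03a0, 0de2, 38ea, 80b5, c903}.
Common ancestors: {03a0, 0de2, 38ea, 80b5}.
Among these, 38ea is not an ancestor of any other common ancestor — it is the merge base.

38ea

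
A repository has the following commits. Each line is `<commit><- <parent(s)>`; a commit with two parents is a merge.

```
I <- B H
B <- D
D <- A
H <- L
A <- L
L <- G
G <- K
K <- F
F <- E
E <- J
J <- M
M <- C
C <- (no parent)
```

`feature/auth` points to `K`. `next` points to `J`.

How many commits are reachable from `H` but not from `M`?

Reachable from H: {C, E, F, G, H, J, K, L, M}.
Reachable from M: {C, M}.
In H's history but not M's: {E, F, G, H, J, K, L} — 7 commits.

7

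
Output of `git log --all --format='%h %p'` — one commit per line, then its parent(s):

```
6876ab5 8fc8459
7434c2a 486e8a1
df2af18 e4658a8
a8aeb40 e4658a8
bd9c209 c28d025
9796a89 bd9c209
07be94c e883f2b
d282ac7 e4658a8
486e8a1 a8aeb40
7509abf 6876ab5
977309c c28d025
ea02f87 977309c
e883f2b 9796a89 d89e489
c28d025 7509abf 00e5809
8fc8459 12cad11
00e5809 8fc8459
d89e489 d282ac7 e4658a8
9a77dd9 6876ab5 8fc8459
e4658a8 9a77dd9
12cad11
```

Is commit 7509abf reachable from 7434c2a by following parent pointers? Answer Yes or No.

No

Ancestors of 7434c2a: {12cad11, 486e8a1, 6876ab5, 7434c2a, 8fc8459, 9a77dd9, a8aeb40, e4658a8}.
7509abf is not in that set, so it is not an ancestor of 7434c2a.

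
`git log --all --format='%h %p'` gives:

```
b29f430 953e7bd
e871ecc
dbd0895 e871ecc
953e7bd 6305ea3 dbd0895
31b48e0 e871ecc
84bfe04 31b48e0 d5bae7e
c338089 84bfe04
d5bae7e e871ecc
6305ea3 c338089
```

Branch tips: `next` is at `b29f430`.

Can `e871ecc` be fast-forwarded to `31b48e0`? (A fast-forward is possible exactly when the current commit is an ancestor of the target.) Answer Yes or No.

Yes

A fast-forward from e871ecc to 31b48e0 is possible iff e871ecc is an ancestor of 31b48e0.
Ancestors of 31b48e0: {31b48e0, e871ecc}.
e871ecc is among them, so fast-forward is possible.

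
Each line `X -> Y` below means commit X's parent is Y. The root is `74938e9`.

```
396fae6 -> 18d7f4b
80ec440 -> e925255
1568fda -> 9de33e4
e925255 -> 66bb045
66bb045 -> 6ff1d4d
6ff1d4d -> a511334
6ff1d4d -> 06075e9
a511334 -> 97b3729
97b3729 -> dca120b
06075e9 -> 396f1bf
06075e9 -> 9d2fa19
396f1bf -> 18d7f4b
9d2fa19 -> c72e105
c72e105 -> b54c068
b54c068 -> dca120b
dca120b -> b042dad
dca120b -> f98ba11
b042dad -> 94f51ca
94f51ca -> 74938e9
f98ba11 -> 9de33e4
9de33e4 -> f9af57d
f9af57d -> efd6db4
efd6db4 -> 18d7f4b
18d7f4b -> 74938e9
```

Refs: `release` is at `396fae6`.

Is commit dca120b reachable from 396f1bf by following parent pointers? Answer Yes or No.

Ancestors of 396f1bf: {18d7f4b, 396f1bf, 74938e9}.
dca120b is not in that set, so it is not an ancestor of 396f1bf.

No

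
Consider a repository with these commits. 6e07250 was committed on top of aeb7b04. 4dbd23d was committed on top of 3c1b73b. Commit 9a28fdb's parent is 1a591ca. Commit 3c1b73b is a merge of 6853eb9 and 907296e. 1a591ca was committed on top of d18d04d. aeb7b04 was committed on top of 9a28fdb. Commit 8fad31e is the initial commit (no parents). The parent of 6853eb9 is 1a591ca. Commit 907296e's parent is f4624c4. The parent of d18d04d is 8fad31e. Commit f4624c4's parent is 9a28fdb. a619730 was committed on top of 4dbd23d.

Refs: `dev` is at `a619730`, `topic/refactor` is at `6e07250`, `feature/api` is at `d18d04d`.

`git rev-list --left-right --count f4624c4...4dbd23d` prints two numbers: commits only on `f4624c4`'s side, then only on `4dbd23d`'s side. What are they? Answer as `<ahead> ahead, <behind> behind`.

Reachable from f4624c4: {1a591ca, 8fad31e, 9a28fdb, d18d04d, f4624c4}.
Reachable from 4dbd23d: {1a591ca, 3c1b73b, 4dbd23d, 6853eb9, 8fad31e, 907296e, 9a28fdb, d18d04d, f4624c4}.
Only in f4624c4's history (ahead): {} — 0.
Only in 4dbd23d's history (behind): {3c1b73b, 4dbd23d, 6853eb9, 907296e} — 4.

0 ahead, 4 behind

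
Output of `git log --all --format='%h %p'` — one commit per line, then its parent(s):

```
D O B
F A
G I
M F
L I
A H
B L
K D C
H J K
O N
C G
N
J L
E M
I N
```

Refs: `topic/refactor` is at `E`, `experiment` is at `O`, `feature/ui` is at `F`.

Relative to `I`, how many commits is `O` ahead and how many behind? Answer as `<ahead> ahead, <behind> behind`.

1 ahead, 1 behind

Reachable from O: {N, O}.
Reachable from I: {I, N}.
Only in O's history (ahead): {O} — 1.
Only in I's history (behind): {I} — 1.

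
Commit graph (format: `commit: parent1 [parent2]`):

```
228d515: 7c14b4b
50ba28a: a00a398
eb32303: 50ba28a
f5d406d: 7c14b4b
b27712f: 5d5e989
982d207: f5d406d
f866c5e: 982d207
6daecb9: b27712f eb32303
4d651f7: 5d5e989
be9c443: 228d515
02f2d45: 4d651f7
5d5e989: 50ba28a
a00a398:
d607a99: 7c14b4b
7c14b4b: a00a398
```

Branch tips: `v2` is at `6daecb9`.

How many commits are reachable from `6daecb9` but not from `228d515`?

Reachable from 6daecb9: {50ba28a, 5d5e989, 6daecb9, a00a398, b27712f, eb32303}.
Reachable from 228d515: {228d515, 7c14b4b, a00a398}.
In 6daecb9's history but not 228d515's: {50ba28a, 5d5e989, 6daecb9, b27712f, eb32303} — 5 commits.

5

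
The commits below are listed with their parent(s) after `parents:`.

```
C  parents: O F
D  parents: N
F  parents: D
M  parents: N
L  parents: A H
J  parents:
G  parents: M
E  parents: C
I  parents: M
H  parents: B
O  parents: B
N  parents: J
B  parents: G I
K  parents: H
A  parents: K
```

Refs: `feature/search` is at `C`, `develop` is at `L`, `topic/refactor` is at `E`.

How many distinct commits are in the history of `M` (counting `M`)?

Walking parent pointers from M: reachable set = {J, M, N}.
That is 3 commits.

3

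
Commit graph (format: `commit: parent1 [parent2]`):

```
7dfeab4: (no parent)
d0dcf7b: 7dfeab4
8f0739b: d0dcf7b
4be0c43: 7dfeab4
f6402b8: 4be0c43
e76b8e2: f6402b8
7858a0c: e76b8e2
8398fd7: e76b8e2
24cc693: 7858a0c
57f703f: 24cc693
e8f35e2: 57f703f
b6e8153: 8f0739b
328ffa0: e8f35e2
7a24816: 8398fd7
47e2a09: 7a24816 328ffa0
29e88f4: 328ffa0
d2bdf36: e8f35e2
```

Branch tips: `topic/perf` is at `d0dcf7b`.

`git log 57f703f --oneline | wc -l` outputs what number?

Walking parent pointers from 57f703f: reachable set = {24cc693, 4be0c43, 57f703f, 7858a0c, 7dfeab4, e76b8e2, f6402b8}.
That is 7 commits.

7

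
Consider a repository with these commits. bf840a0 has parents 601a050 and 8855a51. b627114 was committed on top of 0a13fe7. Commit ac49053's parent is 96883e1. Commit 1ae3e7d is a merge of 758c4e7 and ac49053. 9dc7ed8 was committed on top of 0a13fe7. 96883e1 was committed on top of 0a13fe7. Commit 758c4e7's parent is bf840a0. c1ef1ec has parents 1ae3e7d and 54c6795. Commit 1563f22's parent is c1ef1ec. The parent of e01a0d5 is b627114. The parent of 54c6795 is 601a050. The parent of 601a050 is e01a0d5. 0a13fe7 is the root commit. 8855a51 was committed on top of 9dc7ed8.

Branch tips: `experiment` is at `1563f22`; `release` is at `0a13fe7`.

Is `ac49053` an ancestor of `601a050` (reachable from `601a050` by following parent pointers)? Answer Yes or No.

Ancestors of 601a050: {0a13fe7, 601a050, b627114, e01a0d5}.
ac49053 is not in that set, so it is not an ancestor of 601a050.

No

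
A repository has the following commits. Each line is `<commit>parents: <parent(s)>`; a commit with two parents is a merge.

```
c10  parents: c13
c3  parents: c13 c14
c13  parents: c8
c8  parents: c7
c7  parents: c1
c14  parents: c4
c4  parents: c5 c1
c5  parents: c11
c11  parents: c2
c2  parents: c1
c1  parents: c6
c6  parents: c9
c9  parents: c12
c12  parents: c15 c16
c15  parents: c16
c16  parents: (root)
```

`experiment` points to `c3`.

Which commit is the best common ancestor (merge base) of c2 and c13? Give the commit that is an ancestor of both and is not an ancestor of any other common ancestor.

Ancestors of c2: {c1, c12, c15, c16, c2, c6, c9}.
Ancestors of c13: {c1, c12, c13, c15, c16, c6, c7, c8, c9}.
Common ancestors: {c1, c12, c15, c16, c6, c9}.
Among these, c1 is not an ancestor of any other common ancestor — it is the merge base.

c1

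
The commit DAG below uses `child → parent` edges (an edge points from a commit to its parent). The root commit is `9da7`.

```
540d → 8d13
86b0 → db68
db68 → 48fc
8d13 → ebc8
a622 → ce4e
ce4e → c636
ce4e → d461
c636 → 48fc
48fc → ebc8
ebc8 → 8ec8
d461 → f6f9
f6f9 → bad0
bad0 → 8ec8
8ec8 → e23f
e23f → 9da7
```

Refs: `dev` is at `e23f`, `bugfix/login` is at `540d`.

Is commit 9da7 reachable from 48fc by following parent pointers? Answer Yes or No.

Ancestors of 48fc (commits reachable by following parents): {48fc, 8ec8, 9da7, e23f, ebc8}.
9da7 is in that set, so it is an ancestor of 48fc.

Yes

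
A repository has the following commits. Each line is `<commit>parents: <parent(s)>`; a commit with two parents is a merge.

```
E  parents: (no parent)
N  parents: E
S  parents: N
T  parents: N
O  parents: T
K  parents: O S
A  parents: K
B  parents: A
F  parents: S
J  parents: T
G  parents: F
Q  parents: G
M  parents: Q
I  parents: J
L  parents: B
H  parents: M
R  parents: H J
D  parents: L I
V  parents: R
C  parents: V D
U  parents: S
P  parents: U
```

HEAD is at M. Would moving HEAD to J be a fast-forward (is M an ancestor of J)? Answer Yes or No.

No

A fast-forward from M to J is possible iff M is an ancestor of J.
Ancestors of J: {E, J, N, T}.
M is not among them, so fast-forward is not possible.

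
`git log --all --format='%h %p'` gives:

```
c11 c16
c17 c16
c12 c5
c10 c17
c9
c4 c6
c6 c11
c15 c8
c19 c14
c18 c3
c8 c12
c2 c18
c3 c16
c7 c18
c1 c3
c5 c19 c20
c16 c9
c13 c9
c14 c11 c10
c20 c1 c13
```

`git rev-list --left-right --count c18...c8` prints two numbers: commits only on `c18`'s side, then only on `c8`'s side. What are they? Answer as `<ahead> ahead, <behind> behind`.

Reachable from c18: {c16, c18, c3, c9}.
Reachable from c8: {c1, c10, c11, c12, c13, c14, c16, c17, c19, c20, c3, c5, c8, c9}.
Only in c18's history (ahead): {c18} — 1.
Only in c8's history (behind): {c1, c10, c11, c12, c13, c14, c17, c19, c20, c5, c8} — 11.

1 ahead, 11 behind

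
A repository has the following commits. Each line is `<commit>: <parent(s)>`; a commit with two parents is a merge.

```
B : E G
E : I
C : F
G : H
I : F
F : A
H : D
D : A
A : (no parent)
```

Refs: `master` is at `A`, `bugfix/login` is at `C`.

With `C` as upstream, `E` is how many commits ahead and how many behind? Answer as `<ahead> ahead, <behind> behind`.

Reachable from E: {A, E, F, I}.
Reachable from C: {A, C, F}.
Only in E's history (ahead): {E, I} — 2.
Only in C's history (behind): {C} — 1.

2 ahead, 1 behind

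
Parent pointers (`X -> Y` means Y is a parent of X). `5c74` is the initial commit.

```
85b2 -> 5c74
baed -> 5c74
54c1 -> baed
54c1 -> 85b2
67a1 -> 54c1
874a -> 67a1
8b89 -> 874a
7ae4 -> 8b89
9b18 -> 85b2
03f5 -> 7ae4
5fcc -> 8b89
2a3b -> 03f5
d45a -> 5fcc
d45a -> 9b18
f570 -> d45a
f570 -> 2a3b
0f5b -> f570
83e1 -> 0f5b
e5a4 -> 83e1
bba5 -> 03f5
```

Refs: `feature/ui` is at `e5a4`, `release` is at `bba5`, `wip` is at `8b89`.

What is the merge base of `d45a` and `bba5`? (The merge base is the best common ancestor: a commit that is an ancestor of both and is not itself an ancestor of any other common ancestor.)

Ancestors of d45a: {54c1, 5c74, 5fcc, 67a1, 85b2, 874a, 8b89, 9b18, baed, d45a}.
Ancestors of bba5: {03f5, 54c1, 5c74, 67a1, 7ae4, 85b2, 874a, 8b89, baed, bba5}.
Common ancestors: {54c1, 5c74, 67a1, 85b2, 874a, 8b89, baed}.
Among these, 8b89 is not an ancestor of any other common ancestor — it is the merge base.

8b89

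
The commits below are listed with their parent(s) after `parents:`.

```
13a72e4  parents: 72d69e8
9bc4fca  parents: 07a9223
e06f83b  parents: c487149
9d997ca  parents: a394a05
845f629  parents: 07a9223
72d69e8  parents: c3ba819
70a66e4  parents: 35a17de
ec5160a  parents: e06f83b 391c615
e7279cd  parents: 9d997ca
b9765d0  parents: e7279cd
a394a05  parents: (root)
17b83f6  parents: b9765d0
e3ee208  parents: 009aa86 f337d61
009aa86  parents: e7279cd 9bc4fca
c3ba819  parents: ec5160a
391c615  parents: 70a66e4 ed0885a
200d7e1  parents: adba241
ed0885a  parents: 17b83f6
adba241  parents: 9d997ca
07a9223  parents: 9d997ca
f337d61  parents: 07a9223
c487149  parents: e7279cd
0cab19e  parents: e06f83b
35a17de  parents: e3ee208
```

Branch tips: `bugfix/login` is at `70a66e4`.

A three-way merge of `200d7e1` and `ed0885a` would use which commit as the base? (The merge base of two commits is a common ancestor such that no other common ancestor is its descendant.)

Ancestors of 200d7e1: {200d7e1, 9d997ca, a394a05, adba241}.
Ancestors of ed0885a: {17b83f6, 9d997ca, a394a05, b9765d0, e7279cd, ed0885a}.
Common ancestors: {9d997ca, a394a05}.
Among these, 9d997ca is not an ancestor of any other common ancestor — it is the merge base.

9d997ca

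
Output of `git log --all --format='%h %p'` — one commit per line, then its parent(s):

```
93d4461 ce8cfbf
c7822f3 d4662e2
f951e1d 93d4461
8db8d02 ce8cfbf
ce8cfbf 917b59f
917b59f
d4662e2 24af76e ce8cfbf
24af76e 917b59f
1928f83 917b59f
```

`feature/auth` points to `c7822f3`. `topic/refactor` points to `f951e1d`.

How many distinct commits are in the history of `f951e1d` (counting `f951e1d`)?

4

Walking parent pointers from f951e1d: reachable set = {917b59f, 93d4461, ce8cfbf, f951e1d}.
That is 4 commits.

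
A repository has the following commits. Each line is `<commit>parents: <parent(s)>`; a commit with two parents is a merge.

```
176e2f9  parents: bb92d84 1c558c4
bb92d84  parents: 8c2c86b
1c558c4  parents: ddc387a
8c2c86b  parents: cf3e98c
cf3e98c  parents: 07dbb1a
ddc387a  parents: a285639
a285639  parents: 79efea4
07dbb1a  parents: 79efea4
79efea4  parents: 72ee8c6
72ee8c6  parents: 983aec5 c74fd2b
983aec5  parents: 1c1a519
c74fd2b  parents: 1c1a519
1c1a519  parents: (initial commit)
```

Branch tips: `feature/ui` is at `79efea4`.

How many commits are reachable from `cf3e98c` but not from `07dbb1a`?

1

Reachable from cf3e98c: {07dbb1a, 1c1a519, 72ee8c6, 79efea4, 983aec5, c74fd2b, cf3e98c}.
Reachable from 07dbb1a: {07dbb1a, 1c1a519, 72ee8c6, 79efea4, 983aec5, c74fd2b}.
In cf3e98c's history but not 07dbb1a's: {cf3e98c} — 1 commit.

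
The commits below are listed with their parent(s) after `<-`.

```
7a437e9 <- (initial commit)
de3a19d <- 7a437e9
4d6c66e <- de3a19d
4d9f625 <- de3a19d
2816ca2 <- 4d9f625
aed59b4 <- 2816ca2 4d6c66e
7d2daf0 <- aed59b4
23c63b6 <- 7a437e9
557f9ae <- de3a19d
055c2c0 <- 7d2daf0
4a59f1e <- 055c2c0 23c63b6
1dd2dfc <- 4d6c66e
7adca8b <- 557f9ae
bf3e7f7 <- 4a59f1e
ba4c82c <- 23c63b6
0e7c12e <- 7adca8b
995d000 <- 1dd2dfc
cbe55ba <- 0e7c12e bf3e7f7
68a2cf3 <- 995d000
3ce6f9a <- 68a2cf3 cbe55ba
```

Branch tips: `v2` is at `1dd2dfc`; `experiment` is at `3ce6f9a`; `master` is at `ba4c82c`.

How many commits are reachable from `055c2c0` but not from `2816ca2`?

4

Reachable from 055c2c0: {055c2c0, 2816ca2, 4d6c66e, 4d9f625, 7a437e9, 7d2daf0, aed59b4, de3a19d}.
Reachable from 2816ca2: {2816ca2, 4d9f625, 7a437e9, de3a19d}.
In 055c2c0's history but not 2816ca2's: {055c2c0, 4d6c66e, 7d2daf0, aed59b4} — 4 commits.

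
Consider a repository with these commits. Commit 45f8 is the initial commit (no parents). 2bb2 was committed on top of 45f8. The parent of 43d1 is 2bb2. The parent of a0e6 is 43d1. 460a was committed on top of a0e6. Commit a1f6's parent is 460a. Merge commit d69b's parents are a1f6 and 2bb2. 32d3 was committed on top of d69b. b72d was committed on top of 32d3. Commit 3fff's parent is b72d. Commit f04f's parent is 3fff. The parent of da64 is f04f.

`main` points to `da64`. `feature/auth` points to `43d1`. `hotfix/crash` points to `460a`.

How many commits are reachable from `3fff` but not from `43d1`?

Reachable from 3fff: {2bb2, 32d3, 3fff, 43d1, 45f8, 460a, a0e6, a1f6, b72d, d69b}.
Reachable from 43d1: {2bb2, 43d1, 45f8}.
In 3fff's history but not 43d1's: {32d3, 3fff, 460a, a0e6, a1f6, b72d, d69b} — 7 commits.

7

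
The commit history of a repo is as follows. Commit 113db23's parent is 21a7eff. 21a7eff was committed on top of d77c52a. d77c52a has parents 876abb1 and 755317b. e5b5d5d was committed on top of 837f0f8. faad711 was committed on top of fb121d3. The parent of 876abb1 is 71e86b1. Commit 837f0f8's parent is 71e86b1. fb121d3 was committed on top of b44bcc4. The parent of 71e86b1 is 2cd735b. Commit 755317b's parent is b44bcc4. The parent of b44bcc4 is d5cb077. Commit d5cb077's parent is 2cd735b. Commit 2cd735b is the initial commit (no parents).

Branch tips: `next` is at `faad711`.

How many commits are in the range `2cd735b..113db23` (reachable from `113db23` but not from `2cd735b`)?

8

Reachable from 113db23: {113db23, 21a7eff, 2cd735b, 71e86b1, 755317b, 876abb1, b44bcc4, d5cb077, d77c52a}.
Reachable from 2cd735b: {2cd735b}.
In 113db23's history but not 2cd735b's: {113db23, 21a7eff, 71e86b1, 755317b, 876abb1, b44bcc4, d5cb077, d77c52a} — 8 commits.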